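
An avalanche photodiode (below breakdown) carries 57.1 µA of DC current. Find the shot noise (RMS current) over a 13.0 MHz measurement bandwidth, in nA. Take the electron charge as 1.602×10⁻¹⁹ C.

15.4 nA

I_n = √(2qI·B)
2qI·B = 2 × 1.602×10⁻¹⁹ × 5.71×10⁻⁵ × 1.30×10⁷ = 2.38×10⁻¹⁶ A²
I_n = √(2.38×10⁻¹⁶) = 1.54×10⁻⁸ A = 15.4 nA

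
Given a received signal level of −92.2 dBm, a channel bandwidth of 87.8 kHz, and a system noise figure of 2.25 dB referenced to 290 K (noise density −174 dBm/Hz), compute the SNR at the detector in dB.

Noise floor: N = −174 + 10 log₁₀(B) + NF
10 log₁₀(8.78×10⁴) = 49.43 dB
N = −174 + 49.43 + 2.25 = −122.32 dBm
SNR = P_sig − N = −92.2 − (−122.32) = 30.12 dB → 30.1 dB

30.1 dB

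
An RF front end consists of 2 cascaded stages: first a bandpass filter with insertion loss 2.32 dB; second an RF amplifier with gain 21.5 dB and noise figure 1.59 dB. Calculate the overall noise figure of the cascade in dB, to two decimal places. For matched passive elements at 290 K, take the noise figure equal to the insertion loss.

Convert to linear (a loss of L dB is a gain of −L dB): F_i = 10^(NF_i/10), G_i = 10^(G_i,dB/10)
  Stage 1: F_1 = 10^(2.32/10) = 1.706, G_1 = 10^(−2.32/10) = 0.5861
  Stage 2: F_2 = 10^(1.59/10) = 1.442, G_2 = 10^(21.5/10) = 141.3
Friis cascade:
  F = 1.706 + (1.442 − 1)/0.5861 = 2.460
NF = 10 log₁₀(2.460) = 3.91 dB

3.91 dB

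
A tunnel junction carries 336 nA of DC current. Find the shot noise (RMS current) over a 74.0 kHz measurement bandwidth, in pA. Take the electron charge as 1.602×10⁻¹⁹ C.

I_n = √(2qI·B)
2qI·B = 2 × 1.602×10⁻¹⁹ × 3.36×10⁻⁷ × 7.40×10⁴ = 7.97×10⁻²¹ A²
I_n = √(7.97×10⁻²¹) = 8.93×10⁻¹¹ A = 89.3 pA

89.3 pA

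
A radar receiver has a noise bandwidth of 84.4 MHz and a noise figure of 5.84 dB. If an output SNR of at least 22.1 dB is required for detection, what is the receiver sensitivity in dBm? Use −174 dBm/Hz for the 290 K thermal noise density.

−66.8 dBm

Sensitivity = −174 + 10 log₁₀(B) + NF + SNR_min
= −174 + 79.26 + 5.84 + 22.1
= −66.80 dBm → −66.8 dBm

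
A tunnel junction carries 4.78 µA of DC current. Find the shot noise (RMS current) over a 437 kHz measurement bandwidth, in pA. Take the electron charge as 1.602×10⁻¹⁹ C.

I_n = √(2qI·B)
2qI·B = 2 × 1.602×10⁻¹⁹ × 4.78×10⁻⁶ × 4.37×10⁵ = 6.69×10⁻¹⁹ A²
I_n = √(6.69×10⁻¹⁹) = 8.18×10⁻¹⁰ A = 818 pA

818 pA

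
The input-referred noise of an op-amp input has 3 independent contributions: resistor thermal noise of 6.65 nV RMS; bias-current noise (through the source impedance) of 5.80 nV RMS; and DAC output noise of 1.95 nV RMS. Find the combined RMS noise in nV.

9.04 nV

Uncorrelated sources add in power (mean-square): V_tot = √(ΣV_i²)
V_tot = √[(6.65×10⁻⁹)² + (5.80×10⁻⁹)² + (1.95×10⁻⁹)²] = 9.04×10⁻⁹ V = 9.04 nV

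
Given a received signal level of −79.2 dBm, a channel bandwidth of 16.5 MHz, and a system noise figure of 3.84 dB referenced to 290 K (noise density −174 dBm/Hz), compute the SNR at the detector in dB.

18.8 dB

Noise floor: N = −174 + 10 log₁₀(B) + NF
10 log₁₀(1.65×10⁷) = 72.17 dB
N = −174 + 72.17 + 3.84 = −97.99 dBm
SNR = P_sig − N = −79.2 − (−97.99) = 18.79 dB → 18.8 dB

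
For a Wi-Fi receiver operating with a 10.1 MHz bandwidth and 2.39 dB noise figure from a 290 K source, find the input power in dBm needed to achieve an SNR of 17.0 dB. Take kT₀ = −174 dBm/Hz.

−84.6 dBm

Sensitivity = −174 + 10 log₁₀(B) + NF + SNR_min
= −174 + 70.04 + 2.39 + 17.0
= −84.57 dBm → −84.6 dBm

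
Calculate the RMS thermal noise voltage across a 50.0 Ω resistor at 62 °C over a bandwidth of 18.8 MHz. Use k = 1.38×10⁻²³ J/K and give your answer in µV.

T = 62 °C + 273.15 = 335.15 K
V_n = √(4kTRB)
4kTRB = 4 × 1.38×10⁻²³ × 335.15 × 5.00×10¹ × 1.88×10⁷ = 1.74×10⁻¹¹ V²
V_n = √(1.74×10⁻¹¹) = 4.17×10⁻⁶ V = 4.17 µV

4.17 µV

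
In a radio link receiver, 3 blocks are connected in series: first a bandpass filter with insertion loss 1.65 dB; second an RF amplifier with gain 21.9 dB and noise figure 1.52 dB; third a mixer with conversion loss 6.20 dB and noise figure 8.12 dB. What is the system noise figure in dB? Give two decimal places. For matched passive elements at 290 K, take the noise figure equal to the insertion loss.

Convert to linear (a loss of L dB is a gain of −L dB): F_i = 10^(NF_i/10), G_i = 10^(G_i,dB/10)
  Stage 1: F_1 = 10^(1.65/10) = 1.462, G_1 = 10^(−1.65/10) = 0.6839
  Stage 2: F_2 = 10^(1.52/10) = 1.419, G_2 = 10^(21.9/10) = 154.9
  Stage 3: F_3 = 10^(8.12/10) = 6.486, G_3 = 10^(−6.20/10) = 0.2399
Friis cascade:
  F = 1.462 + (1.419 − 1)/0.6839 + (6.486 − 1)/105.9 = 2.127
NF = 10 log₁₀(2.127) = 3.28 dB

3.28 dB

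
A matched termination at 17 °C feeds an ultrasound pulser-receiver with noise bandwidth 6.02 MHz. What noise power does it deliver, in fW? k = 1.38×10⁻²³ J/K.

T = 17 °C + 273.15 = 290.15 K
P_n = kTB = 1.38×10⁻²³ × 290.15 × 6.02×10⁶ = 2.41×10⁻¹⁴ W = 24.1 fW

24.1 fW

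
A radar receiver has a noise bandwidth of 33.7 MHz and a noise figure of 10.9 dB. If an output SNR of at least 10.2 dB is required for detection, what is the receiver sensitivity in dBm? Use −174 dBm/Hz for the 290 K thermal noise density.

−77.6 dBm

Sensitivity = −174 + 10 log₁₀(B) + NF + SNR_min
= −174 + 75.28 + 10.9 + 10.2
= −77.62 dBm → −77.6 dBm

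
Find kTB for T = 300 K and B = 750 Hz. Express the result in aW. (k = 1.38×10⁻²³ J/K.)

3.10 aW

P_n = kTB = 1.38×10⁻²³ × 300 × 7.50×10² = 3.10×10⁻¹⁸ W = 3.10 aW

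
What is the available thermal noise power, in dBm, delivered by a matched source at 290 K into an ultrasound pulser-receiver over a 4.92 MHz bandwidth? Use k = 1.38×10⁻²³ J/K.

P_n = kTB = 1.38×10⁻²³ × 290 × 4.92×10⁶ = 1.97×10⁻¹⁴ W
In dBm: 10 log₁₀(1.97×10⁻¹⁴ / 10⁻³) = −107.1 dBm

−107.1 dBm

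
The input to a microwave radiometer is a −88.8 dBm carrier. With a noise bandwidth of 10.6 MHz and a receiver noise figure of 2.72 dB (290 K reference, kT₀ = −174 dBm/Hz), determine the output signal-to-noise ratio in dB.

12.2 dB

Noise floor: N = −174 + 10 log₁₀(B) + NF
10 log₁₀(1.06×10⁷) = 70.25 dB
N = −174 + 70.25 + 2.72 = −101.03 dBm
SNR = P_sig − N = −88.8 − (−101.03) = 12.23 dB → 12.2 dB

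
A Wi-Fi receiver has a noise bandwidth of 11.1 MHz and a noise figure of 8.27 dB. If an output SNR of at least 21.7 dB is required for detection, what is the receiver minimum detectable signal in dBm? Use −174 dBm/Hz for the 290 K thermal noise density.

−73.6 dBm

Sensitivity = −174 + 10 log₁₀(B) + NF + SNR_min
= −174 + 70.45 + 8.27 + 21.7
= −73.58 dBm → −73.6 dBm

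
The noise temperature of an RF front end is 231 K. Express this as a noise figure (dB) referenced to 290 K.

F = 1 + T_e/T₀ = 1 + 231/290 = 1.79655
NF = 10 log₁₀(1.79655) = 2.54 dB

2.54 dB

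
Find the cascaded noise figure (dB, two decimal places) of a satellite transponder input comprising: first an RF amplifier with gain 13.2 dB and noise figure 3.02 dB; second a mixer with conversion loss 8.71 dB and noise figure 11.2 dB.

4.13 dB

Convert to linear (a loss of L dB is a gain of −L dB): F_i = 10^(NF_i/10), G_i = 10^(G_i,dB/10)
  Stage 1: F_1 = 10^(3.02/10) = 2.004, G_1 = 10^(13.2/10) = 20.89
  Stage 2: F_2 = 10^(11.2/10) = 13.18, G_2 = 10^(−8.71/10) = 0.1346
Friis cascade:
  F = 2.004 + (13.18 − 1)/20.89 = 2.588
NF = 10 log₁₀(2.588) = 4.13 dB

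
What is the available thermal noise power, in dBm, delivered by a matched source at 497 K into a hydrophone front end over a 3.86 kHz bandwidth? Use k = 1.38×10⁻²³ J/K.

P_n = kTB = 1.38×10⁻²³ × 497 × 3.86×10³ = 2.65×10⁻¹⁷ W
In dBm: 10 log₁₀(2.65×10⁻¹⁷ / 10⁻³) = −135.8 dBm

−135.8 dBm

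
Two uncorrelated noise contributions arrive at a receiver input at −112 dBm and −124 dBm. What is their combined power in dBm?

−111.7 dBm

Convert to linear, add, convert back:
P₁ = 6.31×10⁻¹⁵ W, P₂ = 3.98×10⁻¹⁶ W
P_tot = 6.71×10⁻¹⁵ W → 10 log₁₀(P_tot / 10⁻³) = −111.7 dBm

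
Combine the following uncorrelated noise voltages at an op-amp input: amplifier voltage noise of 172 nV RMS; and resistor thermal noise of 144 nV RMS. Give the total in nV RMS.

224 nV

Uncorrelated sources add in power (mean-square): V_tot = √(ΣV_i²)
V_tot = √[(1.72×10⁻⁷)² + (1.44×10⁻⁷)²] = 2.24×10⁻⁷ V = 224 nV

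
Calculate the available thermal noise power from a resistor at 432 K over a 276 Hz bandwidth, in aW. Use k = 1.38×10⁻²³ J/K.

1.65 aW

P_n = kTB = 1.38×10⁻²³ × 432 × 2.76×10² = 1.65×10⁻¹⁸ W = 1.65 aW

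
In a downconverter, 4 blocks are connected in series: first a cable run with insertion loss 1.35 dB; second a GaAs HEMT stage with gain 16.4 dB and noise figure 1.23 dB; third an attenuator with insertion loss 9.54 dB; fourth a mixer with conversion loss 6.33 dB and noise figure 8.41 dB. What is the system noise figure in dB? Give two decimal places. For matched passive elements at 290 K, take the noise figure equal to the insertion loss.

Convert to linear (a loss of L dB is a gain of −L dB): F_i = 10^(NF_i/10), G_i = 10^(G_i,dB/10)
  Stage 1: F_1 = 10^(1.35/10) = 1.365, G_1 = 10^(−1.35/10) = 0.7328
  Stage 2: F_2 = 10^(1.23/10) = 1.327, G_2 = 10^(16.4/10) = 43.65
  Stage 3: F_3 = 10^(9.54/10) = 8.995, G_3 = 10^(−9.54/10) = 0.1112
  Stage 4: F_4 = 10^(8.41/10) = 6.934, G_4 = 10^(−6.33/10) = 0.2328
Friis cascade:
  F = 1.365 + (1.327 − 1)/0.7328 + (8.995 − 1)/31.99 + (6.934 − 1)/3.556 = 3.730
NF = 10 log₁₀(3.730) = 5.72 dB

5.72 dB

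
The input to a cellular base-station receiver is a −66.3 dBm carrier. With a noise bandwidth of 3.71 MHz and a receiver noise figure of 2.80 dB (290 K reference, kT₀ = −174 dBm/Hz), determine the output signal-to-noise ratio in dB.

39.2 dB

Noise floor: N = −174 + 10 log₁₀(B) + NF
10 log₁₀(3.71×10⁶) = 65.69 dB
N = −174 + 65.69 + 2.80 = −105.51 dBm
SNR = P_sig − N = −66.3 − (−105.51) = 39.21 dB → 39.2 dB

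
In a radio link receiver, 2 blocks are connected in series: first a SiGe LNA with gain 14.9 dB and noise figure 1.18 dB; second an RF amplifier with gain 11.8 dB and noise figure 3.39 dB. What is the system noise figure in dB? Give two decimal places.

Convert to linear (a loss of L dB is a gain of −L dB): F_i = 10^(NF_i/10), G_i = 10^(G_i,dB/10)
  Stage 1: F_1 = 10^(1.18/10) = 1.312, G_1 = 10^(14.9/10) = 30.90
  Stage 2: F_2 = 10^(3.39/10) = 2.183, G_2 = 10^(11.8/10) = 15.14
Friis cascade:
  F = 1.312 + (2.183 − 1)/30.90 = 1.350
NF = 10 log₁₀(1.350) = 1.30 dB

1.30 dB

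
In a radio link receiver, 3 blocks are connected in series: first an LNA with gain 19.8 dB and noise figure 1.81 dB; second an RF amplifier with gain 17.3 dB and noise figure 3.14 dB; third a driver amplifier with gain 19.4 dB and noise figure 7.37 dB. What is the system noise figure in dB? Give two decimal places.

1.84 dB

Convert to linear (a loss of L dB is a gain of −L dB): F_i = 10^(NF_i/10), G_i = 10^(G_i,dB/10)
  Stage 1: F_1 = 10^(1.81/10) = 1.517, G_1 = 10^(19.8/10) = 95.50
  Stage 2: F_2 = 10^(3.14/10) = 2.061, G_2 = 10^(17.3/10) = 53.70
  Stage 3: F_3 = 10^(7.37/10) = 5.458, G_3 = 10^(19.4/10) = 87.10
Friis cascade:
  F = 1.517 + (2.061 − 1)/95.50 + (5.458 − 1)/5129 = 1.529
NF = 10 log₁₀(1.529) = 1.84 dB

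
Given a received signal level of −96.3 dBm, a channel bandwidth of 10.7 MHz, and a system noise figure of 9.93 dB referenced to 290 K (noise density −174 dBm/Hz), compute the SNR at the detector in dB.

Noise floor: N = −174 + 10 log₁₀(B) + NF
10 log₁₀(1.07×10⁷) = 70.29 dB
N = −174 + 70.29 + 9.93 = −93.78 dBm
SNR = P_sig − N = −96.3 − (−93.78) = −2.52 dB → −2.5 dB

−2.5 dB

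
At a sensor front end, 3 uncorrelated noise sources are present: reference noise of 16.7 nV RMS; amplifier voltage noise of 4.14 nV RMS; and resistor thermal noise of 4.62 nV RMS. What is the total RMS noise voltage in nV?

Uncorrelated sources add in power (mean-square): V_tot = √(ΣV_i²)
V_tot = √[(1.67×10⁻⁸)² + (4.14×10⁻⁹)² + (4.62×10⁻⁹)²] = 1.78×10⁻⁸ V = 17.8 nV

17.8 nV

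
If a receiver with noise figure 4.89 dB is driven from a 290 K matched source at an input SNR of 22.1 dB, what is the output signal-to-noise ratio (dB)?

17.21 dB

By definition F = SNR_in/SNR_out, so in dB: SNR_out = SNR_in − NF
SNR_out = 22.1 − 4.89 = 17.21 dB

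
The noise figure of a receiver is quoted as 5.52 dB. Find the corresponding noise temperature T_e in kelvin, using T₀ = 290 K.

F = 10^(5.52/10) = 3.56451
T_e = (F − 1)·T₀ = (3.56451 − 1) × 290 = 744 K

744 K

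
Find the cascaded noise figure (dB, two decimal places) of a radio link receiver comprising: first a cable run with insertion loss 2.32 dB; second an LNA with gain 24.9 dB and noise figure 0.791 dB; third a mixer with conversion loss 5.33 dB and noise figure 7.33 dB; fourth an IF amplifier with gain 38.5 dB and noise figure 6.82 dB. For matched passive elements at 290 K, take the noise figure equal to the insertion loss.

Convert to linear (a loss of L dB is a gain of −L dB): F_i = 10^(NF_i/10), G_i = 10^(G_i,dB/10)
  Stage 1: F_1 = 10^(2.32/10) = 1.706, G_1 = 10^(−2.32/10) = 0.5861
  Stage 2: F_2 = 10^(0.791/10) = 1.200, G_2 = 10^(24.9/10) = 309.0
  Stage 3: F_3 = 10^(7.33/10) = 5.408, G_3 = 10^(−5.33/10) = 0.2931
  Stage 4: F_4 = 10^(6.82/10) = 4.808, G_4 = 10^(38.5/10) = 7079
Friis cascade:
  F = 1.706 + (1.200 − 1)/0.5861 + (5.408 − 1)/181.1 + (4.808 − 1)/53.09 = 2.143
NF = 10 log₁₀(2.143) = 3.31 dB

3.31 dB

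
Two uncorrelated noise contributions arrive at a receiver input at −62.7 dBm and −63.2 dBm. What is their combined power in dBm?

Convert to linear, add, convert back:
P₁ = 5.37×10⁻¹⁰ W, P₂ = 4.79×10⁻¹⁰ W
P_tot = 1.02×10⁻⁹ W → 10 log₁₀(P_tot / 10⁻³) = −59.9 dBm

−59.9 dBm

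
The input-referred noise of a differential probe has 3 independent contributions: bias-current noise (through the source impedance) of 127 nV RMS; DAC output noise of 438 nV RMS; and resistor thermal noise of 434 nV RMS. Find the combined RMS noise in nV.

Uncorrelated sources add in power (mean-square): V_tot = √(ΣV_i²)
V_tot = √[(1.27×10⁻⁷)² + (4.38×10⁻⁷)² + (4.34×10⁻⁷)²] = 6.30×10⁻⁷ V = 630 nV

630 nV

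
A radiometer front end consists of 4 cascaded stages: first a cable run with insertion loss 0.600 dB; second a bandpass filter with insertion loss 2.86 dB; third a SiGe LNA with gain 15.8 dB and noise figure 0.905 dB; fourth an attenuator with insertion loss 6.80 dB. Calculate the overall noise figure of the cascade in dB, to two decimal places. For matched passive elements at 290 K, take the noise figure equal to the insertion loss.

Convert to linear (a loss of L dB is a gain of −L dB): F_i = 10^(NF_i/10), G_i = 10^(G_i,dB/10)
  Stage 1: F_1 = 10^(0.600/10) = 1.148, G_1 = 10^(−0.600/10) = 0.8710
  Stage 2: F_2 = 10^(2.86/10) = 1.932, G_2 = 10^(−2.86/10) = 0.5176
  Stage 3: F_3 = 10^(0.905/10) = 1.232, G_3 = 10^(15.8/10) = 38.02
  Stage 4: F_4 = 10^(6.80/10) = 4.786, G_4 = 10^(−6.80/10) = 0.2089
Friis cascade:
  F = 1.148 + (1.932 − 1)/0.8710 + (1.232 − 1)/0.4508 + (4.786 − 1)/17.14 = 2.953
NF = 10 log₁₀(2.953) = 4.70 dB

4.70 dB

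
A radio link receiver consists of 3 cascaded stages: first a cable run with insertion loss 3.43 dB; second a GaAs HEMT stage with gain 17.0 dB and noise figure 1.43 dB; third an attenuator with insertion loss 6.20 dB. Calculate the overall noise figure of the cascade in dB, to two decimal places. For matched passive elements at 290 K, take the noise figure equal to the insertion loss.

5.05 dB

Convert to linear (a loss of L dB is a gain of −L dB): F_i = 10^(NF_i/10), G_i = 10^(G_i,dB/10)
  Stage 1: F_1 = 10^(3.43/10) = 2.203, G_1 = 10^(−3.43/10) = 0.4539
  Stage 2: F_2 = 10^(1.43/10) = 1.390, G_2 = 10^(17.0/10) = 50.12
  Stage 3: F_3 = 10^(6.20/10) = 4.169, G_3 = 10^(−6.20/10) = 0.2399
Friis cascade:
  F = 2.203 + (1.390 − 1)/0.4539 + (4.169 − 1)/22.75 = 3.201
NF = 10 log₁₀(3.201) = 5.05 dB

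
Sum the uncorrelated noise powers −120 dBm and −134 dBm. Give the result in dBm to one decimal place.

Convert to linear, add, convert back:
P₁ = 1.00×10⁻¹⁵ W, P₂ = 3.98×10⁻¹⁷ W
P_tot = 1.04×10⁻¹⁵ W → 10 log₁₀(P_tot / 10⁻³) = −119.8 dBm

−119.8 dBm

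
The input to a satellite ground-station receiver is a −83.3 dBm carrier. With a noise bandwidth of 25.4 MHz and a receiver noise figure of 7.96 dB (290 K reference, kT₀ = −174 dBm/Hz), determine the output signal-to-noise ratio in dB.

8.7 dB

Noise floor: N = −174 + 10 log₁₀(B) + NF
10 log₁₀(2.54×10⁷) = 74.05 dB
N = −174 + 74.05 + 7.96 = −91.99 dBm
SNR = P_sig − N = −83.3 − (−91.99) = 8.69 dB → 8.7 dB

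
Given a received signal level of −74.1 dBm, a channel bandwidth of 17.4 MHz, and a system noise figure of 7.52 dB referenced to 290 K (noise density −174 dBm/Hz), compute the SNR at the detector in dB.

Noise floor: N = −174 + 10 log₁₀(B) + NF
10 log₁₀(1.74×10⁷) = 72.41 dB
N = −174 + 72.41 + 7.52 = −94.07 dBm
SNR = P_sig − N = −74.1 − (−94.07) = 19.97 dB → 20.0 dB

20.0 dB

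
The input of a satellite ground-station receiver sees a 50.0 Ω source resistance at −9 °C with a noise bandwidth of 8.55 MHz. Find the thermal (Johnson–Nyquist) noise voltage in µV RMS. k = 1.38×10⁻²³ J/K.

T = −9 °C + 273.15 = 264.15 K
V_n = √(4kTRB)
4kTRB = 4 × 1.38×10⁻²³ × 264.15 × 5.00×10¹ × 8.55×10⁶ = 6.23×10⁻¹² V²
V_n = √(6.23×10⁻¹²) = 2.50×10⁻⁶ V = 2.50 µV

2.50 µV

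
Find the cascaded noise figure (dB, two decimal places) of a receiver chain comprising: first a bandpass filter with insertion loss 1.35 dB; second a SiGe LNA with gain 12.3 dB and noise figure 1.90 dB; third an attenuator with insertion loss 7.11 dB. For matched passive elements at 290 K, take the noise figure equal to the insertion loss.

3.88 dB

Convert to linear (a loss of L dB is a gain of −L dB): F_i = 10^(NF_i/10), G_i = 10^(G_i,dB/10)
  Stage 1: F_1 = 10^(1.35/10) = 1.365, G_1 = 10^(−1.35/10) = 0.7328
  Stage 2: F_2 = 10^(1.90/10) = 1.549, G_2 = 10^(12.3/10) = 16.98
  Stage 3: F_3 = 10^(7.11/10) = 5.140, G_3 = 10^(−7.11/10) = 0.1945
Friis cascade:
  F = 1.365 + (1.549 − 1)/0.7328 + (5.140 − 1)/12.45 = 2.446
NF = 10 log₁₀(2.446) = 3.88 dB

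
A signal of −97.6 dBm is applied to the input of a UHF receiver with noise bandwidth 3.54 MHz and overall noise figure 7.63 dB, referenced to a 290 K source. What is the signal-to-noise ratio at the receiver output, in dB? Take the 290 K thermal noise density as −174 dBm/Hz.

Noise floor: N = −174 + 10 log₁₀(B) + NF
10 log₁₀(3.54×10⁶) = 65.49 dB
N = −174 + 65.49 + 7.63 = −100.88 dBm
SNR = P_sig − N = −97.6 − (−100.88) = 3.28 dB → 3.3 dB

3.3 dB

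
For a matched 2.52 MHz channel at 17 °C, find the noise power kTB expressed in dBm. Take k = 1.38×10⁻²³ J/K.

T = 17 °C + 273.15 = 290.15 K
P_n = kTB = 1.38×10⁻²³ × 290.15 × 2.52×10⁶ = 1.01×10⁻¹⁴ W
In dBm: 10 log₁₀(1.01×10⁻¹⁴ / 10⁻³) = −110.0 dBm

−110.0 dBm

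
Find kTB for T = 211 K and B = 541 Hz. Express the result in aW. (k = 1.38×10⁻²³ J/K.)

1.58 aW

P_n = kTB = 1.38×10⁻²³ × 211 × 5.41×10² = 1.58×10⁻¹⁸ W = 1.58 aW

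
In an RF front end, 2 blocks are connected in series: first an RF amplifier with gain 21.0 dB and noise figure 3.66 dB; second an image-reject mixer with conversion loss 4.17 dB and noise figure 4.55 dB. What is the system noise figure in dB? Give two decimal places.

Convert to linear (a loss of L dB is a gain of −L dB): F_i = 10^(NF_i/10), G_i = 10^(G_i,dB/10)
  Stage 1: F_1 = 10^(3.66/10) = 2.323, G_1 = 10^(21.0/10) = 125.9
  Stage 2: F_2 = 10^(4.55/10) = 2.851, G_2 = 10^(−4.17/10) = 0.3828
Friis cascade:
  F = 2.323 + (2.851 − 1)/125.9 = 2.337
NF = 10 log₁₀(2.337) = 3.69 dB

3.69 dB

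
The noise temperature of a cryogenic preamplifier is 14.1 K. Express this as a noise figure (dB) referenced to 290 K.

0.206 dB

F = 1 + T_e/T₀ = 1 + 14.1/290 = 1.04862
NF = 10 log₁₀(1.04862) = 0.206 dB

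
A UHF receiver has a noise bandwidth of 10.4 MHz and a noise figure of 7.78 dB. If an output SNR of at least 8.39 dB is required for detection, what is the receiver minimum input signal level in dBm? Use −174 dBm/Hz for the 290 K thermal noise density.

Sensitivity = −174 + 10 log₁₀(B) + NF + SNR_min
= −174 + 70.17 + 7.78 + 8.39
= −87.66 dBm → −87.7 dBm

−87.7 dBm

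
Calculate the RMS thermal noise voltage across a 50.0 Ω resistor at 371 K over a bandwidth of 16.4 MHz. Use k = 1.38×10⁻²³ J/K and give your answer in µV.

V_n = √(4kTRB)
4kTRB = 4 × 1.38×10⁻²³ × 371 × 5.00×10¹ × 1.64×10⁷ = 1.68×10⁻¹¹ V²
V_n = √(1.68×10⁻¹¹) = 4.10×10⁻⁶ V = 4.10 µV

4.10 µV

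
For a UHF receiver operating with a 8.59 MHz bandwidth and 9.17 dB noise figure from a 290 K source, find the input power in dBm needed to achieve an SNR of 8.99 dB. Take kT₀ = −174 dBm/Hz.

−86.5 dBm

Sensitivity = −174 + 10 log₁₀(B) + NF + SNR_min
= −174 + 69.34 + 9.17 + 8.99
= −86.50 dBm → −86.5 dBm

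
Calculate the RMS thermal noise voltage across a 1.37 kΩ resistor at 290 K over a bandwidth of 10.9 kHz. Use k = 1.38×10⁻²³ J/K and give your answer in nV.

489 nV

V_n = √(4kTRB)
4kTRB = 4 × 1.38×10⁻²³ × 290 × 1.37×10³ × 1.09×10⁴ = 2.39×10⁻¹³ V²
V_n = √(2.39×10⁻¹³) = 4.89×10⁻⁷ V = 489 nV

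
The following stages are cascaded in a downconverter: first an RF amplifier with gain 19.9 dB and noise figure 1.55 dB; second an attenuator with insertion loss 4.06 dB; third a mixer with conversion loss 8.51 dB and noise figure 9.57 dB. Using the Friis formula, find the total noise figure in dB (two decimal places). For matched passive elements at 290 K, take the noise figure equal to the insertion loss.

2.19 dB

Convert to linear (a loss of L dB is a gain of −L dB): F_i = 10^(NF_i/10), G_i = 10^(G_i,dB/10)
  Stage 1: F_1 = 10^(1.55/10) = 1.429, G_1 = 10^(19.9/10) = 97.72
  Stage 2: F_2 = 10^(4.06/10) = 2.547, G_2 = 10^(−4.06/10) = 0.3926
  Stage 3: F_3 = 10^(9.57/10) = 9.057, G_3 = 10^(−8.51/10) = 0.1409
Friis cascade:
  F = 1.429 + (2.547 − 1)/97.72 + (9.057 − 1)/38.37 = 1.655
NF = 10 log₁₀(1.655) = 2.19 dB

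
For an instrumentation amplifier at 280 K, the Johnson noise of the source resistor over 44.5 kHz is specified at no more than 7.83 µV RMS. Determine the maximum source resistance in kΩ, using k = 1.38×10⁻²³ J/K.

89.1 kΩ

Johnson–Nyquist: V_n = √(4kTRB) ⇒ R = V_n² / (4kTB)
4kTB = 4 × 1.38×10⁻²³ × 280 × 4.45×10⁴ = 6.88×10⁻¹⁶
R = (7.83×10⁻⁶)² / 6.88×10⁻¹⁶ = 8.91×10⁴ Ω = 89.1 kΩ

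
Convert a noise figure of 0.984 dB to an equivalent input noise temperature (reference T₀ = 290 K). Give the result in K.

F = 10^(0.984/10) = 1.2543
T_e = (F − 1)·T₀ = (1.2543 − 1) × 290 = 73.7 K

73.7 K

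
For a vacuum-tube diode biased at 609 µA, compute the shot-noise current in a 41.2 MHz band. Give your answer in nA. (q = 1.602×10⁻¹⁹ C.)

I_n = √(2qI·B)
2qI·B = 2 × 1.602×10⁻¹⁹ × 6.09×10⁻⁴ × 4.12×10⁷ = 8.04×10⁻¹⁵ A²
I_n = √(8.04×10⁻¹⁵) = 8.97×10⁻⁸ A = 89.7 nA

89.7 nA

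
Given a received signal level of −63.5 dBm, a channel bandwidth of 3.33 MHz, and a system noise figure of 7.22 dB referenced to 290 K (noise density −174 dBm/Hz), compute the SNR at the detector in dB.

38.1 dB

Noise floor: N = −174 + 10 log₁₀(B) + NF
10 log₁₀(3.33×10⁶) = 65.22 dB
N = −174 + 65.22 + 7.22 = −101.56 dBm
SNR = P_sig − N = −63.5 − (−101.56) = 38.06 dB → 38.1 dB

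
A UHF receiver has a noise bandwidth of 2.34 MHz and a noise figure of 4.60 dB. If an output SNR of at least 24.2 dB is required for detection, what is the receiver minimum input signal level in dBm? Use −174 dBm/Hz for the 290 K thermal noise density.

Sensitivity = −174 + 10 log₁₀(B) + NF + SNR_min
= −174 + 63.69 + 4.60 + 24.2
= −81.51 dBm → −81.5 dBm

−81.5 dBm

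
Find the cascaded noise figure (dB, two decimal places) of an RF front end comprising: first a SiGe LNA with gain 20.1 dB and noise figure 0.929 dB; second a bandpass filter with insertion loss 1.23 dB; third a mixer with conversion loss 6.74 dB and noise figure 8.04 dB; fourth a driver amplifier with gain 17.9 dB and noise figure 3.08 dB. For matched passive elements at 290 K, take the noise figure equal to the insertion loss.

Convert to linear (a loss of L dB is a gain of −L dB): F_i = 10^(NF_i/10), G_i = 10^(G_i,dB/10)
  Stage 1: F_1 = 10^(0.929/10) = 1.239, G_1 = 10^(20.1/10) = 102.3
  Stage 2: F_2 = 10^(1.23/10) = 1.327, G_2 = 10^(−1.23/10) = 0.7534
  Stage 3: F_3 = 10^(8.04/10) = 6.368, G_3 = 10^(−6.74/10) = 0.2118
  Stage 4: F_4 = 10^(3.08/10) = 2.032, G_4 = 10^(17.9/10) = 61.66
Friis cascade:
  F = 1.239 + (1.327 − 1)/102.3 + (6.368 − 1)/77.09 + (2.032 − 1)/16.33 = 1.375
NF = 10 log₁₀(1.375) = 1.38 dB

1.38 dB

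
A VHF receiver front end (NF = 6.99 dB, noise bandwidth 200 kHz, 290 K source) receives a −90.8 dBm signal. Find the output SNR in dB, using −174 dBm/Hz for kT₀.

23.2 dB

Noise floor: N = −174 + 10 log₁₀(B) + NF
10 log₁₀(2.00×10⁵) = 53.01 dB
N = −174 + 53.01 + 6.99 = −114.00 dBm
SNR = P_sig − N = −90.8 − (−114.00) = 23.20 dB → 23.2 dB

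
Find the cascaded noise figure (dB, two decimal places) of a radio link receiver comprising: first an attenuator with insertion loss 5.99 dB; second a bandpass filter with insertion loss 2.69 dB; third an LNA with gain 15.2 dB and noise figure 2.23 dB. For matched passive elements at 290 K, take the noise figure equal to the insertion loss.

10.91 dB

Convert to linear (a loss of L dB is a gain of −L dB): F_i = 10^(NF_i/10), G_i = 10^(G_i,dB/10)
  Stage 1: F_1 = 10^(5.99/10) = 3.972, G_1 = 10^(−5.99/10) = 0.2518
  Stage 2: F_2 = 10^(2.69/10) = 1.858, G_2 = 10^(−2.69/10) = 0.5383
  Stage 3: F_3 = 10^(2.23/10) = 1.671, G_3 = 10^(15.2/10) = 33.11
Friis cascade:
  F = 3.972 + (1.858 − 1)/0.2518 + (1.671 − 1)/0.1355 = 12.33
NF = 10 log₁₀(12.33) = 10.91 dB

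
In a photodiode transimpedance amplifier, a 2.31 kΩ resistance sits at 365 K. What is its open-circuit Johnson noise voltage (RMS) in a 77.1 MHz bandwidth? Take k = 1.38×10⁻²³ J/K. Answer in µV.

V_n = √(4kTRB)
4kTRB = 4 × 1.38×10⁻²³ × 365 × 2.31×10³ × 7.71×10⁷ = 3.59×10⁻⁹ V²
V_n = √(3.59×10⁻⁹) = 5.99×10⁻⁵ V = 59.9 µV

59.9 µV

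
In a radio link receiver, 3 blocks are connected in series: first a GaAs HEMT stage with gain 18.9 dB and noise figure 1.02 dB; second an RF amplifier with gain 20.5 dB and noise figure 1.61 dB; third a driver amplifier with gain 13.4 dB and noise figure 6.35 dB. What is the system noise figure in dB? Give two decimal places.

1.04 dB

Convert to linear (a loss of L dB is a gain of −L dB): F_i = 10^(NF_i/10), G_i = 10^(G_i,dB/10)
  Stage 1: F_1 = 10^(1.02/10) = 1.265, G_1 = 10^(18.9/10) = 77.62
  Stage 2: F_2 = 10^(1.61/10) = 1.449, G_2 = 10^(20.5/10) = 112.2
  Stage 3: F_3 = 10^(6.35/10) = 4.315, G_3 = 10^(13.4/10) = 21.88
Friis cascade:
  F = 1.265 + (1.449 − 1)/77.62 + (4.315 − 1)/8710 = 1.271
NF = 10 log₁₀(1.271) = 1.04 dB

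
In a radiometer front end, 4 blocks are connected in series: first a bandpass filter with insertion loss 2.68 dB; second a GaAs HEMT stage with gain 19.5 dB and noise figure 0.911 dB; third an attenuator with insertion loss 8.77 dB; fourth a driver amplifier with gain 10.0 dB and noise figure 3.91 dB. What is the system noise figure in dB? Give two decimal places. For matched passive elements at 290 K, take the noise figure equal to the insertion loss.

4.23 dB

Convert to linear (a loss of L dB is a gain of −L dB): F_i = 10^(NF_i/10), G_i = 10^(G_i,dB/10)
  Stage 1: F_1 = 10^(2.68/10) = 1.854, G_1 = 10^(−2.68/10) = 0.5395
  Stage 2: F_2 = 10^(0.911/10) = 1.233, G_2 = 10^(19.5/10) = 89.13
  Stage 3: F_3 = 10^(8.77/10) = 7.534, G_3 = 10^(−8.77/10) = 0.1327
  Stage 4: F_4 = 10^(3.91/10) = 2.460, G_4 = 10^(10.0/10) = 10.00
Friis cascade:
  F = 1.854 + (1.233 − 1)/0.5395 + (7.534 − 1)/48.08 + (2.460 − 1)/6.383 = 2.651
NF = 10 log₁₀(2.651) = 4.23 dB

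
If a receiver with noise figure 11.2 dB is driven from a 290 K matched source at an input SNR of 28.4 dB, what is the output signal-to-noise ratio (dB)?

17.2 dB

By definition F = SNR_in/SNR_out, so in dB: SNR_out = SNR_in − NF
SNR_out = 28.4 − 11.2 = 17.2 dB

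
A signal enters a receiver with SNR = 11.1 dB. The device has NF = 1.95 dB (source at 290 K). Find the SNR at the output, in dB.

By definition F = SNR_in/SNR_out, so in dB: SNR_out = SNR_in − NF
SNR_out = 11.1 − 1.95 = 9.15 dB

9.15 dB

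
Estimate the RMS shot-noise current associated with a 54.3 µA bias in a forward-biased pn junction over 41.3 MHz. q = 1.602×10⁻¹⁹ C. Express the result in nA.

I_n = √(2qI·B)
2qI·B = 2 × 1.602×10⁻¹⁹ × 5.43×10⁻⁵ × 4.13×10⁷ = 7.19×10⁻¹⁶ A²
I_n = √(7.19×10⁻¹⁶) = 2.68×10⁻⁸ A = 26.8 nA

26.8 nA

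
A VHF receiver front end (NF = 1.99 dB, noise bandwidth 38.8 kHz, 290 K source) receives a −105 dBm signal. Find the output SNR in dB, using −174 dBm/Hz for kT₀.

Noise floor: N = −174 + 10 log₁₀(B) + NF
10 log₁₀(3.88×10⁴) = 45.89 dB
N = −174 + 45.89 + 1.99 = −126.12 dBm
SNR = P_sig − N = −105 − (−126.12) = 21.12 dB → 21.1 dB

21.1 dB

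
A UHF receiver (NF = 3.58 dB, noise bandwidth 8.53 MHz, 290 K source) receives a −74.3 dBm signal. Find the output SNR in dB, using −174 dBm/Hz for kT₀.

26.8 dB

Noise floor: N = −174 + 10 log₁₀(B) + NF
10 log₁₀(8.53×10⁶) = 69.31 dB
N = −174 + 69.31 + 3.58 = −101.11 dBm
SNR = P_sig − N = −74.3 − (−101.11) = 26.81 dB → 26.8 dB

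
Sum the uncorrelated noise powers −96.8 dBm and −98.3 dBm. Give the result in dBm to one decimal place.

Convert to linear, add, convert back:
P₁ = 2.09×10⁻¹³ W, P₂ = 1.48×10⁻¹³ W
P_tot = 3.57×10⁻¹³ W → 10 log₁₀(P_tot / 10⁻³) = −94.5 dBm

−94.5 dBm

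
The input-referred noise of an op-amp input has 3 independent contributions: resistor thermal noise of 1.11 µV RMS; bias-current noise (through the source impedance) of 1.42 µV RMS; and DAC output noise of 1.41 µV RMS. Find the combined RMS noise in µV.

Uncorrelated sources add in power (mean-square): V_tot = √(ΣV_i²)
V_tot = √[(1.11×10⁻⁶)² + (1.42×10⁻⁶)² + (1.41×10⁻⁶)²] = 2.29×10⁻⁶ V = 2.29 µV

2.29 µV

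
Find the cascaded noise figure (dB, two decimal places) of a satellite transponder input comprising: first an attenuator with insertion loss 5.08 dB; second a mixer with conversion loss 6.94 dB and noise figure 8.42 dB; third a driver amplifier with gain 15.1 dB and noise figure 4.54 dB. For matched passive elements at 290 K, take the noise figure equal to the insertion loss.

Convert to linear (a loss of L dB is a gain of −L dB): F_i = 10^(NF_i/10), G_i = 10^(G_i,dB/10)
  Stage 1: F_1 = 10^(5.08/10) = 3.221, G_1 = 10^(−5.08/10) = 0.3105
  Stage 2: F_2 = 10^(8.42/10) = 6.950, G_2 = 10^(−6.94/10) = 0.2023
  Stage 3: F_3 = 10^(4.54/10) = 2.844, G_3 = 10^(15.1/10) = 32.36
Friis cascade:
  F = 3.221 + (6.950 − 1)/0.3105 + (2.844 − 1)/0.06281 = 51.75
NF = 10 log₁₀(51.75) = 17.14 dB

17.14 dB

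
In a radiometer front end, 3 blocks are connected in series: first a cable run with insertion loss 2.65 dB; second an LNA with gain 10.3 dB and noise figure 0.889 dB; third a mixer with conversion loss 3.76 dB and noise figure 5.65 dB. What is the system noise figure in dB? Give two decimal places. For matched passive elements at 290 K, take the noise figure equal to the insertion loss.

4.34 dB

Convert to linear (a loss of L dB is a gain of −L dB): F_i = 10^(NF_i/10), G_i = 10^(G_i,dB/10)
  Stage 1: F_1 = 10^(2.65/10) = 1.841, G_1 = 10^(−2.65/10) = 0.5433
  Stage 2: F_2 = 10^(0.889/10) = 1.227, G_2 = 10^(10.3/10) = 10.72
  Stage 3: F_3 = 10^(5.65/10) = 3.673, G_3 = 10^(−3.76/10) = 0.4207
Friis cascade:
  F = 1.841 + (1.227 − 1)/0.5433 + (3.673 − 1)/5.821 = 2.718
NF = 10 log₁₀(2.718) = 4.34 dB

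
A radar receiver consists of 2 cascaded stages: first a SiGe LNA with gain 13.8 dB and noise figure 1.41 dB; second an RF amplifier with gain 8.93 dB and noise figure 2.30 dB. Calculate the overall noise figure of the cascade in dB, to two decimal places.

1.50 dB

Convert to linear (a loss of L dB is a gain of −L dB): F_i = 10^(NF_i/10), G_i = 10^(G_i,dB/10)
  Stage 1: F_1 = 10^(1.41/10) = 1.384, G_1 = 10^(13.8/10) = 23.99
  Stage 2: F_2 = 10^(2.30/10) = 1.698, G_2 = 10^(8.93/10) = 7.816
Friis cascade:
  F = 1.384 + (1.698 − 1)/23.99 = 1.413
NF = 10 log₁₀(1.413) = 1.50 dB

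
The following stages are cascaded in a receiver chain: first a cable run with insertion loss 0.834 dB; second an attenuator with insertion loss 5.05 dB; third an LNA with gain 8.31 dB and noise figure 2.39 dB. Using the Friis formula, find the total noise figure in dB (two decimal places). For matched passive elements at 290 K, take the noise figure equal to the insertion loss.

8.27 dB

Convert to linear (a loss of L dB is a gain of −L dB): F_i = 10^(NF_i/10), G_i = 10^(G_i,dB/10)
  Stage 1: F_1 = 10^(0.834/10) = 1.212, G_1 = 10^(−0.834/10) = 0.8253
  Stage 2: F_2 = 10^(5.05/10) = 3.199, G_2 = 10^(−5.05/10) = 0.3126
  Stage 3: F_3 = 10^(2.39/10) = 1.734, G_3 = 10^(8.31/10) = 6.776
Friis cascade:
  F = 1.212 + (3.199 − 1)/0.8253 + (1.734 − 1)/0.2580 = 6.720
NF = 10 log₁₀(6.720) = 8.27 dB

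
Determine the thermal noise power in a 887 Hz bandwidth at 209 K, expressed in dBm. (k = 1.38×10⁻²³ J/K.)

−145.9 dBm

P_n = kTB = 1.38×10⁻²³ × 209 × 8.87×10² = 2.56×10⁻¹⁸ W
In dBm: 10 log₁₀(2.56×10⁻¹⁸ / 10⁻³) = −145.9 dBm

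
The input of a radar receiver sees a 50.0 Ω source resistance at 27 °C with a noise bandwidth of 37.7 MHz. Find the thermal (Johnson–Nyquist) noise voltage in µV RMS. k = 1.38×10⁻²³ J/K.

T = 27 °C + 273.15 = 300.15 K
V_n = √(4kTRB)
4kTRB = 4 × 1.38×10⁻²³ × 300.15 × 5.00×10¹ × 3.77×10⁷ = 3.12×10⁻¹¹ V²
V_n = √(3.12×10⁻¹¹) = 5.59×10⁻⁶ V = 5.59 µV

5.59 µV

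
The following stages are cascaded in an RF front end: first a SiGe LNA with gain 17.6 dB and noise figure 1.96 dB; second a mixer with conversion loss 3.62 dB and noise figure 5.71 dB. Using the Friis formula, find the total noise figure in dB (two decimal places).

Convert to linear (a loss of L dB is a gain of −L dB): F_i = 10^(NF_i/10), G_i = 10^(G_i,dB/10)
  Stage 1: F_1 = 10^(1.96/10) = 1.570, G_1 = 10^(17.6/10) = 57.54
  Stage 2: F_2 = 10^(5.71/10) = 3.724, G_2 = 10^(−3.62/10) = 0.4345
Friis cascade:
  F = 1.570 + (3.724 − 1)/57.54 = 1.618
NF = 10 log₁₀(1.618) = 2.09 dB

2.09 dB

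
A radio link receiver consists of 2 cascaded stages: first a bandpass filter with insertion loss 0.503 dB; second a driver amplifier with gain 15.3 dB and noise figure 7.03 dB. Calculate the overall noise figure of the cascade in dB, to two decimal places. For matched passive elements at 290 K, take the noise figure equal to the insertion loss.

Convert to linear (a loss of L dB is a gain of −L dB): F_i = 10^(NF_i/10), G_i = 10^(G_i,dB/10)
  Stage 1: F_1 = 10^(0.503/10) = 1.123, G_1 = 10^(−0.503/10) = 0.8906
  Stage 2: F_2 = 10^(7.03/10) = 5.047, G_2 = 10^(15.3/10) = 33.88
Friis cascade:
  F = 1.123 + (5.047 − 1)/0.8906 = 5.666
NF = 10 log₁₀(5.666) = 7.53 dB

7.53 dB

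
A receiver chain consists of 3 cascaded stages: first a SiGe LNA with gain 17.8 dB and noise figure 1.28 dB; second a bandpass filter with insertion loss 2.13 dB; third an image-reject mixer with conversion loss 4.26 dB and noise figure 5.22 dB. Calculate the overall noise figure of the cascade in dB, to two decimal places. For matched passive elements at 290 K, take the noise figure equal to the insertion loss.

Convert to linear (a loss of L dB is a gain of −L dB): F_i = 10^(NF_i/10), G_i = 10^(G_i,dB/10)
  Stage 1: F_1 = 10^(1.28/10) = 1.343, G_1 = 10^(17.8/10) = 60.26
  Stage 2: F_2 = 10^(2.13/10) = 1.633, G_2 = 10^(−2.13/10) = 0.6124
  Stage 3: F_3 = 10^(5.22/10) = 3.327, G_3 = 10^(−4.26/10) = 0.3750
Friis cascade:
  F = 1.343 + (1.633 − 1)/60.26 + (3.327 − 1)/36.90 = 1.416
NF = 10 log₁₀(1.416) = 1.51 dB

1.51 dB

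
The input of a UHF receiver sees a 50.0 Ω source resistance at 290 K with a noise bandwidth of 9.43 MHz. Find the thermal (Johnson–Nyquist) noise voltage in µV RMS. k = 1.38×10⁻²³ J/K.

V_n = √(4kTRB)
4kTRB = 4 × 1.38×10⁻²³ × 290 × 5.00×10¹ × 9.43×10⁶ = 7.55×10⁻¹² V²
V_n = √(7.55×10⁻¹²) = 2.75×10⁻⁶ V = 2.75 µV

2.75 µV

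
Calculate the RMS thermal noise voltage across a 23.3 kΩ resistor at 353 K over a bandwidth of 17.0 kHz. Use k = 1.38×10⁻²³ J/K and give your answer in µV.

V_n = √(4kTRB)
4kTRB = 4 × 1.38×10⁻²³ × 353 × 2.33×10⁴ × 1.70×10⁴ = 7.72×10⁻¹² V²
V_n = √(7.72×10⁻¹²) = 2.78×10⁻⁶ V = 2.78 µV

2.78 µV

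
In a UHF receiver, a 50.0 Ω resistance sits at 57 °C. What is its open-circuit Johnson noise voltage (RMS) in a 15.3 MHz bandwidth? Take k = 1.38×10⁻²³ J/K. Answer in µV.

3.73 µV

T = 57 °C + 273.15 = 330.15 K
V_n = √(4kTRB)
4kTRB = 4 × 1.38×10⁻²³ × 330.15 × 5.00×10¹ × 1.53×10⁷ = 1.39×10⁻¹¹ V²
V_n = √(1.39×10⁻¹¹) = 3.73×10⁻⁶ V = 3.73 µV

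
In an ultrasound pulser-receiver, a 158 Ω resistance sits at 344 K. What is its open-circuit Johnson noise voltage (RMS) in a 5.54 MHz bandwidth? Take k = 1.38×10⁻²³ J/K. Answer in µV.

V_n = √(4kTRB)
4kTRB = 4 × 1.38×10⁻²³ × 344 × 1.58×10² × 5.54×10⁶ = 1.66×10⁻¹¹ V²
V_n = √(1.66×10⁻¹¹) = 4.08×10⁻⁶ V = 4.08 µV

4.08 µV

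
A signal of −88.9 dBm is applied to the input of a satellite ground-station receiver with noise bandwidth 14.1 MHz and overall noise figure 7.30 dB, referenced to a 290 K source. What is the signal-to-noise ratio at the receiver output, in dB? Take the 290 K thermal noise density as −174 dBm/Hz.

6.3 dB

Noise floor: N = −174 + 10 log₁₀(B) + NF
10 log₁₀(1.41×10⁷) = 71.49 dB
N = −174 + 71.49 + 7.30 = −95.21 dBm
SNR = P_sig − N = −88.9 − (−95.21) = 6.31 dB → 6.3 dB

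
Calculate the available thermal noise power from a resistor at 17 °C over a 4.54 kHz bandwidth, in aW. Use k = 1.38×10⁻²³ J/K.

T = 17 °C + 273.15 = 290.15 K
P_n = kTB = 1.38×10⁻²³ × 290.15 × 4.54×10³ = 1.82×10⁻¹⁷ W = 18.2 aW

18.2 aW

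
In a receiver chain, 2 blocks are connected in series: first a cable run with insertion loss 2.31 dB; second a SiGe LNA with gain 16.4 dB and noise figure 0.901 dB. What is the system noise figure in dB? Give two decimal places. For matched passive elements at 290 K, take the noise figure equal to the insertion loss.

3.21 dB

Convert to linear (a loss of L dB is a gain of −L dB): F_i = 10^(NF_i/10), G_i = 10^(G_i,dB/10)
  Stage 1: F_1 = 10^(2.31/10) = 1.702, G_1 = 10^(−2.31/10) = 0.5875
  Stage 2: F_2 = 10^(0.901/10) = 1.231, G_2 = 10^(16.4/10) = 43.65
Friis cascade:
  F = 1.702 + (1.231 − 1)/0.5875 = 2.095
NF = 10 log₁₀(2.095) = 3.21 dB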